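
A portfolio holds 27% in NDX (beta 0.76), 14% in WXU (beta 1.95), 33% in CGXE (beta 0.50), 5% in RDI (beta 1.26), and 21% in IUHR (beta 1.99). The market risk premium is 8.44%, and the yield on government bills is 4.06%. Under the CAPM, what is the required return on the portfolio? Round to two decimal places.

β_P = Σ w_i β_i = 0.27×0.76 + 0.14×1.95 + 0.33×0.50 + 0.05×1.26 + 0.21×1.99 = 1.1241
E(R_P) = R_f + β_P × MRP = 4.06% + 1.1241 × 8.44% = 13.55%

13.55%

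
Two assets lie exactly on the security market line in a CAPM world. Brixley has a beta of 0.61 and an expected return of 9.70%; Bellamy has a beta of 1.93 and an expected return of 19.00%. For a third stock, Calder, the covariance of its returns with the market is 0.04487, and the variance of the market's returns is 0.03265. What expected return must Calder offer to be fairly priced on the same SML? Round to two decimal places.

MRP = (19.00% − 9.70%) / (1.93 − 0.61) = 7.0455%
R_f = 9.70% − 0.61 × 7.0455% = 5.4022%
β_Calder = Cov / Var(R_m) = 0.04487 / 0.03265 = 1.3743
E(R_Calder) = R_f + β × MRP = 5.4022% + 1.3743 × 7.0455% = 15.08%

15.08%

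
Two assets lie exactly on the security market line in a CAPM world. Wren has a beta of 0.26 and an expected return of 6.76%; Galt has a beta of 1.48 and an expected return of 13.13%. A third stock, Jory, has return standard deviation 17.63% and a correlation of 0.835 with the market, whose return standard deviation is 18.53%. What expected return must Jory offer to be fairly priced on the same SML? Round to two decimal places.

9.55%

MRP = (13.13% − 6.76%) / (1.48 − 0.26) = 5.2213%
R_f = 6.76% − 0.26 × 5.2213% = 5.4025%
β_Jory = ρ·σ_i/σ_m = 0.835 × 17.63 / 18.53 = 0.7944
E(R_Jory) = R_f + β × MRP = 5.4025% + 0.7944 × 5.2213% = 9.55%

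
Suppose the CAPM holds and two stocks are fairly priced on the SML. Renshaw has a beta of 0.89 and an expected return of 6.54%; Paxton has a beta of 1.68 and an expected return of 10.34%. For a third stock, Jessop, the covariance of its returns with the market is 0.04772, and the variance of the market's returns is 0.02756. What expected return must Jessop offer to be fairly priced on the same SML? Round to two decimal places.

10.59%

MRP = (10.34% − 6.54%) / (1.68 − 0.89) = 4.8101%
R_f = 6.54% − 0.89 × 4.8101% = 2.2590%
β_Jessop = Cov / Var(R_m) = 0.04772 / 0.02756 = 1.7315
E(R_Jessop) = R_f + β × MRP = 2.2590% + 1.7315 × 4.8101% = 10.59%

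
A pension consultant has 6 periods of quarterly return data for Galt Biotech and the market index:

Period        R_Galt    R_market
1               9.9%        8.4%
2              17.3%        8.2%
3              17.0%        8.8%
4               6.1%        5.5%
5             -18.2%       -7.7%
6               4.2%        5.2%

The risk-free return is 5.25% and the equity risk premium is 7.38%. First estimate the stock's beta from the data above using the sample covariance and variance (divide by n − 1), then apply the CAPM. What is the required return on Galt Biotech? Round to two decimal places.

20.14%

Mean R_i = (9.9 + 17.3 + 17.0 + 6.1 − 18.2 + 4.2) / 6 = 6.0500%
Mean R_m = (8.4 + 8.2 + 8.8 + 5.5 − 7.7 + 5.2) / 6 = 4.7333%
Σ(R_i − R̄_i)(R_m − R̄_m) = 398.3300  ⇒  Cov = 398.3300 / 5 = 79.6660
Σ(R_m − R̄_m)² = 197.3933  ⇒  Var(R_m) = 197.3933 / 5 = 39.4787
β = Cov / Var(R_m) = 79.6660 / 39.4787 = 2.0179
E(R) = R_f + β × MRP = 5.25% + 2.0179 × 7.38% = 20.14%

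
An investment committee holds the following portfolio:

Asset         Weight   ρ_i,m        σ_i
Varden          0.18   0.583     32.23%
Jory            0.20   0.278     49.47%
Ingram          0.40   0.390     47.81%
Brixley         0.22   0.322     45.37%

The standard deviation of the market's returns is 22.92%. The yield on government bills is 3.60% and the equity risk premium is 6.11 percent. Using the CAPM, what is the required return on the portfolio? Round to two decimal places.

8.08%

β_Varden = 0.583 × 32.23% / 22.92% = 0.8198
β_Jory = 0.278 × 49.47% / 22.92% = 0.6000
β_Ingram = 0.390 × 47.81% / 22.92% = 0.8135
β_Brixley = 0.322 × 45.37% / 22.92% = 0.6374
β_P = Σ w_i β_i = 0.18×0.8198 + 0.20×0.6000 + 0.40×0.8135 + 0.22×0.6374 = 0.7332
E(R_P) = R_f + β_P × MRP = 3.60% + 0.7332 × 6.11% = 8.08%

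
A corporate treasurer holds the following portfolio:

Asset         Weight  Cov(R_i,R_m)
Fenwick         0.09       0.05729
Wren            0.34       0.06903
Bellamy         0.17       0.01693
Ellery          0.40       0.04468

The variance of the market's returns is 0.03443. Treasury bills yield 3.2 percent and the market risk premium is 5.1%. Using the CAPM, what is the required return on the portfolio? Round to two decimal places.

β_Fenwick = 0.05729 / 0.03443 = 1.6640
β_Wren = 0.06903 / 0.03443 = 2.0049
β_Bellamy = 0.01693 / 0.03443 = 0.4917
β_Ellery = 0.04468 / 0.03443 = 1.2977
β_P = Σ w_i β_i = 0.09×1.6640 + 0.34×2.0049 + 0.17×0.4917 + 0.40×1.2977 = 1.4341
E(R_P) = R_f + β_P × MRP = 3.2% + 1.4341 × 5.1% = 10.51%

10.51%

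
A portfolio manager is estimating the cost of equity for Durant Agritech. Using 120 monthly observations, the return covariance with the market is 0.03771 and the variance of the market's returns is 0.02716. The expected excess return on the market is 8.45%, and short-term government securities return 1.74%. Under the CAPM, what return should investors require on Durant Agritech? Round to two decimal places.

β = Cov(R_i, R_m) / Var(R_m) = 0.03771 / 0.02716 = 1.3884
E(R) = R_f + β × MRP = 1.74% + 1.3884 × 8.45% = 13.47%

13.47%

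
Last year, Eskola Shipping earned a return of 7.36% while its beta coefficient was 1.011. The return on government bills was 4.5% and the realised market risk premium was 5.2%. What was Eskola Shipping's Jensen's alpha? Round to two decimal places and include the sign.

CAPM benchmark = R_f + β(R_m − R_f) = 4.5% + 1.011 × 5.2% = 9.7572%
α = actual − benchmark = 7.36% − 9.7572% = -2.40%

-2.40%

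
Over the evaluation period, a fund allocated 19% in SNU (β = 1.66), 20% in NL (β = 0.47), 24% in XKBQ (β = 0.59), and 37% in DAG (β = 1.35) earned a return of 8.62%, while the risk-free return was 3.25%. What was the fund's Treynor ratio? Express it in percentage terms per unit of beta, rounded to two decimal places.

β_P = 0.19×1.66 + 0.20×0.47 + 0.24×0.59 + 0.37×1.35 = 1.0505
Treynor = (R_P − R_f) / β_P = (8.62% − 3.25%) / 1.0505 = 5.37% / 1.0505 = 5.11%

5.11%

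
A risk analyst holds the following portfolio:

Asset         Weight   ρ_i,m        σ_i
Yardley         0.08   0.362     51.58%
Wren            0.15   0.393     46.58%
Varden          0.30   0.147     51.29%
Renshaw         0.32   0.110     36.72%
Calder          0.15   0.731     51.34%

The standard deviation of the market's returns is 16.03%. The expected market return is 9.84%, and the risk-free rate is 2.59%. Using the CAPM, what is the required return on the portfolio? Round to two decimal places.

8.66%

β_Yardley = 0.362 × 51.58% / 16.03% = 1.1648
β_Wren = 0.393 × 46.58% / 16.03% = 1.1420
β_Varden = 0.147 × 51.29% / 16.03% = 0.4703
β_Renshaw = 0.110 × 36.72% / 16.03% = 0.2520
β_Calder = 0.731 × 51.34% / 16.03% = 2.3412
β_P = Σ w_i β_i = 0.08×1.1648 + 0.15×1.1420 + 0.30×0.4703 + 0.32×0.2520 + 0.15×2.3412 = 0.8374
MRP = 9.84% − 2.59% = 7.25%
E(R_P) = R_f + β_P × MRP = 2.59% + 0.8374 × 7.25% = 8.66%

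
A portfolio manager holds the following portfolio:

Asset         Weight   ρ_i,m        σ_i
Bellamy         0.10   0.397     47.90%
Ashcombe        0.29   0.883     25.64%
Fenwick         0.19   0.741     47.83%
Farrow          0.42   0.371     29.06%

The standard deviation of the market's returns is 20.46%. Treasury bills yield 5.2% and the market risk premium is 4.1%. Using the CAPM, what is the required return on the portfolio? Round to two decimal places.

β_Bellamy = 0.397 × 47.90% / 20.46% = 0.9294
β_Ashcombe = 0.883 × 25.64% / 20.46% = 1.1066
β_Fenwick = 0.741 × 47.83% / 20.46% = 1.7323
β_Farrow = 0.371 × 29.06% / 20.46% = 0.5269
β_P = Σ w_i β_i = 0.10×0.9294 + 0.29×1.1066 + 0.19×1.7323 + 0.42×0.5269 = 0.9643
E(R_P) = R_f + β_P × MRP = 5.2% + 0.9643 × 4.1% = 9.15%

9.15%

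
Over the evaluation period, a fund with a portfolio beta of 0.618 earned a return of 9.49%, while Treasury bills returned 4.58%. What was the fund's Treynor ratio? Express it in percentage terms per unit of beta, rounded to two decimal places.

Treynor = (R_P − R_f) / β_P = (9.49% − 4.58%) / 0.6180 = 4.91% / 0.6180 = 7.94%

7.94%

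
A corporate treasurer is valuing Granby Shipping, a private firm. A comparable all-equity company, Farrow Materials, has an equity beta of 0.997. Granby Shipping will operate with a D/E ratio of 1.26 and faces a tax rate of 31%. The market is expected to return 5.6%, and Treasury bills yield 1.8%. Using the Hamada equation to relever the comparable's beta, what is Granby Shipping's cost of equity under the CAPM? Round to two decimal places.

8.88%

β_L = β_U × [1 + (1 − t)(D/E)] = 0.997 × [1 + (1 − 0.31) × 1.26]
    = 0.997 × [1 + 0.69 × 1.26] = 0.997 × 1.8694 = 1.8638
MRP = 5.6% − 1.8% = 3.80%
E(R) = R_f + β_L × MRP = 1.8% + 1.8638 × 3.8% = 8.88%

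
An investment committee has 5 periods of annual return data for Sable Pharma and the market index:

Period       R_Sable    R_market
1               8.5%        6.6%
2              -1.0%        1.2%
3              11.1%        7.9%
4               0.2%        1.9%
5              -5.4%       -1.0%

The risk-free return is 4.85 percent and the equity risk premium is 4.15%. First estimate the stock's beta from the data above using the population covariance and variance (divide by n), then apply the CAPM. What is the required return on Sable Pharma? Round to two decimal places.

Mean R_i = (8.5 − 1.0 + 11.1 + 0.2 − 5.4) / 5 = 2.6800%
Mean R_m = (6.6 + 1.2 + 7.9 + 1.9 − 1.0) / 5 = 3.3200%
Σ(R_i − R̄_i)(R_m − R̄_m) = 103.8820  ⇒  Cov = 103.8820 / 5 = 20.7764
Σ(R_m − R̄_m)² = 56.9080  ⇒  Var(R_m) = 56.9080 / 5 = 11.3816
β = Cov / Var(R_m) = 20.7764 / 11.3816 = 1.8254
E(R) = R_f + β × MRP = 4.85% + 1.8254 × 4.15% = 12.43%

12.43%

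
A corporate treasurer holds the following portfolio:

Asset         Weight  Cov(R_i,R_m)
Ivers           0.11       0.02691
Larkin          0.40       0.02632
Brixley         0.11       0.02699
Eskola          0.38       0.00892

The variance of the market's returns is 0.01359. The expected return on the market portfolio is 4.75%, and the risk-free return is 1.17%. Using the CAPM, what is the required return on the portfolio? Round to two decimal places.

β_Ivers = 0.02691 / 0.01359 = 1.9801
β_Larkin = 0.02632 / 0.01359 = 1.9367
β_Brixley = 0.02699 / 0.01359 = 1.9860
β_Eskola = 0.00892 / 0.01359 = 0.6564
β_P = Σ w_i β_i = 0.11×1.9801 + 0.40×1.9367 + 0.11×1.9860 + 0.38×0.6564 = 1.4604
MRP = 4.75% − 1.17% = 3.58%
E(R_P) = R_f + β_P × MRP = 1.17% + 1.4604 × 3.58% = 6.40%

6.40%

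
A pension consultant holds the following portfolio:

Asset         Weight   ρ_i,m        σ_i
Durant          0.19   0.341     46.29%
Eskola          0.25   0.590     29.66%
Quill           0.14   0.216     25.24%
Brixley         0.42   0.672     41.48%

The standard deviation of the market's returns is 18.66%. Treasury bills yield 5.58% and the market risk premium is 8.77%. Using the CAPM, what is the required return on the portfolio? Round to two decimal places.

14.91%

β_Durant = 0.341 × 46.29% / 18.66% = 0.8459
β_Eskola = 0.590 × 29.66% / 18.66% = 0.9378
β_Quill = 0.216 × 25.24% / 18.66% = 0.2922
β_Brixley = 0.672 × 41.48% / 18.66% = 1.4938
β_P = Σ w_i β_i = 0.19×0.8459 + 0.25×0.9378 + 0.14×0.2922 + 0.42×1.4938 = 1.0635
E(R_P) = R_f + β_P × MRP = 5.58% + 1.0635 × 8.77% = 14.91%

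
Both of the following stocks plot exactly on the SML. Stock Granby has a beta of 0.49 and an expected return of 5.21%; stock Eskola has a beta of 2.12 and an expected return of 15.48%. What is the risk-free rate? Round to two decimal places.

Both satisfy E(R) = R_f + β·MRP, so the slope of the SML is
MRP = (15.48% − 5.21%) / (2.12 − 0.49) = 10.27% / 1.63 = 6.3006%
R_f = E(R_Granby) − β_Granby·MRP = 5.21% − 0.49 × 6.3006% = 2.1227%

2.12%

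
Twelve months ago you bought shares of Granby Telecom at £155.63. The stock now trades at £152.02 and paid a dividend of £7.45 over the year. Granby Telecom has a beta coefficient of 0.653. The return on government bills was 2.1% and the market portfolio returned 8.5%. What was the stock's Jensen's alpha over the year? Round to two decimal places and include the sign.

Realised HPR = (P1 + D1 − P0) / P0 = (152.02 + 7.45 − 155.63) / 155.63 = 3.84 / 155.63 = 2.4674%
MRP = 8.5% − 2.1% = 6.40%
CAPM required = R_f + β·MRP = 2.1% + 0.653 × 6.4% = 6.2792%
α = realised − required = 2.4674% − 6.2792% = -3.81%

-3.81%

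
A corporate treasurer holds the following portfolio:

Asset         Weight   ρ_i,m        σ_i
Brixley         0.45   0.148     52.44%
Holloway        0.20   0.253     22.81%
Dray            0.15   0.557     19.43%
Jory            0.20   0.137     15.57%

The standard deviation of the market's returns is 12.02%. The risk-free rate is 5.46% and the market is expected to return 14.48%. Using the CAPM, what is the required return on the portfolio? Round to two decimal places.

10.49%

β_Brixley = 0.148 × 52.44% / 12.02% = 0.6457
β_Holloway = 0.253 × 22.81% / 12.02% = 0.4801
β_Dray = 0.557 × 19.43% / 12.02% = 0.9004
β_Jory = 0.137 × 15.57% / 12.02% = 0.1775
β_P = Σ w_i β_i = 0.45×0.6457 + 0.20×0.4801 + 0.15×0.9004 + 0.20×0.1775 = 0.5571
MRP = 14.48% − 5.46% = 9.02%
E(R_P) = R_f + β_P × MRP = 5.46% + 0.5571 × 9.02% = 10.49%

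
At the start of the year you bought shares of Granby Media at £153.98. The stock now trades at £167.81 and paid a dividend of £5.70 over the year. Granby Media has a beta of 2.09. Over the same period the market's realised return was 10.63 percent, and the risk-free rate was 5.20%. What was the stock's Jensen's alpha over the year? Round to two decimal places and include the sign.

-3.87%

Realised HPR = (P1 + D1 − P0) / P0 = (167.81 + 5.70 − 153.98) / 153.98 = 19.53 / 153.98 = 12.6835%
MRP = 10.63% − 5.20% = 5.43%
CAPM required = R_f + β·MRP = 5.20% + 2.09 × 5.43% = 16.5487%
α = realised − required = 12.6835% − 16.5487% = -3.87%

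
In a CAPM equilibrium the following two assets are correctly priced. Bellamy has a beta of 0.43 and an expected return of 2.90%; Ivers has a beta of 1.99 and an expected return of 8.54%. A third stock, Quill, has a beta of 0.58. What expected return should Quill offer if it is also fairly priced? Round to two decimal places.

MRP (SML slope) = (8.54% − 2.90%) / (1.99 − 0.43) = 5.64% / 1.56 = 3.6154%
R_f (intercept) = 2.90% − 0.43 × 3.6154% = 1.3454%
E(R_Quill) = R_f + β × MRP = 1.3454% + 0.58 × 3.6154% = 3.44%

3.44%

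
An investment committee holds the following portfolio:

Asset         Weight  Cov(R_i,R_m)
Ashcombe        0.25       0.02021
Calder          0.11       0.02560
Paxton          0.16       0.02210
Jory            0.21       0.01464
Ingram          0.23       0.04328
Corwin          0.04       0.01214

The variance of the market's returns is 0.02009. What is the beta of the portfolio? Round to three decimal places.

1.240

β_Ashcombe = 0.02021 / 0.02009 = 1.0060
β_Calder = 0.02560 / 0.02009 = 1.2743
β_Paxton = 0.02210 / 0.02009 = 1.1000
β_Jory = 0.01464 / 0.02009 = 0.7287
β_Ingram = 0.04328 / 0.02009 = 2.1543
β_Corwin = 0.01214 / 0.02009 = 0.6043
β_P = Σ w_i β_i = 0.25×1.0060 + 0.11×1.2743 + 0.16×1.1000 + 0.21×0.7287 + 0.23×2.1543 + 0.04×0.6043 = 1.2404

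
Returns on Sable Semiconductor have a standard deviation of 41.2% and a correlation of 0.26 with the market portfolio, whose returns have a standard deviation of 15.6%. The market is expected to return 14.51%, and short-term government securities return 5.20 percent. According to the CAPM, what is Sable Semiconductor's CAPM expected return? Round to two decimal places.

β = ρ × σ_i / σ_m = 0.26 × 41.2% / 15.6% = 0.6867
MRP = 14.51% − 5.20% = 9.31%
E(R) = 5.20% + 0.6867 × 9.31% = 11.59%

11.59%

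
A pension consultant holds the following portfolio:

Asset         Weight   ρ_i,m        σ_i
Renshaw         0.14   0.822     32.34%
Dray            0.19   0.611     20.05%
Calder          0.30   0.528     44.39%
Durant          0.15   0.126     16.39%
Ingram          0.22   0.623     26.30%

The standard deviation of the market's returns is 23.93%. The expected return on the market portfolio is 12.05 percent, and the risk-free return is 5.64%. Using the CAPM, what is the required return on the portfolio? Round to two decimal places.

β_Renshaw = 0.822 × 32.34% / 23.93% = 1.1109
β_Dray = 0.611 × 20.05% / 23.93% = 0.5119
β_Calder = 0.528 × 44.39% / 23.93% = 0.9794
β_Durant = 0.126 × 16.39% / 23.93% = 0.0863
β_Ingram = 0.623 × 26.30% / 23.93% = 0.6847
β_P = Σ w_i β_i = 0.14×1.1109 + 0.19×0.5119 + 0.30×0.9794 + 0.15×0.0863 + 0.22×0.6847 = 0.7102
MRP = 12.05% − 5.64% = 6.41%
E(R_P) = R_f + β_P × MRP = 5.64% + 0.7102 × 6.41% = 10.19%

10.19%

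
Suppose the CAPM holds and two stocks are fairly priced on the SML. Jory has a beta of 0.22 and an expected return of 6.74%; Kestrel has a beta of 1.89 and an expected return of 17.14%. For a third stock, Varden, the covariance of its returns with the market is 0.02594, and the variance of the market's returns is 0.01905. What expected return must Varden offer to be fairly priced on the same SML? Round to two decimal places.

13.85%

MRP = (17.14% − 6.74%) / (1.89 − 0.22) = 6.2275%
R_f = 6.74% − 0.22 × 6.2275% = 5.3700%
β_Varden = Cov / Var(R_m) = 0.02594 / 0.01905 = 1.3617
E(R_Varden) = R_f + β × MRP = 5.3700% + 1.3617 × 6.2275% = 13.85%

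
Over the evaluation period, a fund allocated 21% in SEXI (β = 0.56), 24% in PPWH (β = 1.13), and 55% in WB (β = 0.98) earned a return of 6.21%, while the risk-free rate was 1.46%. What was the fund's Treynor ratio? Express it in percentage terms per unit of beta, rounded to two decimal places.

5.12%

β_P = 0.21×0.56 + 0.24×1.13 + 0.55×0.98 = 0.9278
Treynor = (R_P − R_f) / β_P = (6.21% − 1.46%) / 0.9278 = 4.75% / 0.9278 = 5.12%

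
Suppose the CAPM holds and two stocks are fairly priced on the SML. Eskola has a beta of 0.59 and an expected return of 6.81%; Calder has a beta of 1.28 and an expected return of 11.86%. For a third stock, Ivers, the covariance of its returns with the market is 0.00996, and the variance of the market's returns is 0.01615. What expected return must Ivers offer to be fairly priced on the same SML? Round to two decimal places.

MRP = (11.86% − 6.81%) / (1.28 − 0.59) = 7.3188%
R_f = 6.81% − 0.59 × 7.3188% = 2.4919%
β_Ivers = Cov / Var(R_m) = 0.00996 / 0.01615 = 0.6167
E(R_Ivers) = R_f + β × MRP = 2.4919% + 0.6167 × 7.3188% = 7.01%

7.01%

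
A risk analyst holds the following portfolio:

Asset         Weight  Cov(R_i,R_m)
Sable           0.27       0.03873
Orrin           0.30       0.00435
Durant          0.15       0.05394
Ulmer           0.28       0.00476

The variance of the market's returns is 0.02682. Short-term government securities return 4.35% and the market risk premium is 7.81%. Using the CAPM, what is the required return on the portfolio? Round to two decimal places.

β_Sable = 0.03873 / 0.02682 = 1.4441
β_Orrin = 0.00435 / 0.02682 = 0.1622
β_Durant = 0.05394 / 0.02682 = 2.0112
β_Ulmer = 0.00476 / 0.02682 = 0.1775
β_P = Σ w_i β_i = 0.27×1.4441 + 0.30×0.1622 + 0.15×2.0112 + 0.28×0.1775 = 0.7899
E(R_P) = R_f + β_P × MRP = 4.35% + 0.7899 × 7.81% = 10.52%

10.52%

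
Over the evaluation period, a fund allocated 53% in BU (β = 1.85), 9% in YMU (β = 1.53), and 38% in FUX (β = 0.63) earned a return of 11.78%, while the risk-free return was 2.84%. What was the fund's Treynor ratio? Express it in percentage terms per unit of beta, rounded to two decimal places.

6.59%

β_P = 0.53×1.85 + 0.09×1.53 + 0.38×0.63 = 1.3576
Treynor = (R_P − R_f) / β_P = (11.78% − 2.84%) / 1.3576 = 8.94% / 1.3576 = 6.59%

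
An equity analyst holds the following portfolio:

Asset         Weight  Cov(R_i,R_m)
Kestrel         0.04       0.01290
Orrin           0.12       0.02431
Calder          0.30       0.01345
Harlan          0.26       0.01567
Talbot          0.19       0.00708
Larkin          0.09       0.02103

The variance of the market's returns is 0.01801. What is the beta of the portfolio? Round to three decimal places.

β_Kestrel = 0.01290 / 0.01801 = 0.7163
β_Orrin = 0.02431 / 0.01801 = 1.3498
β_Calder = 0.01345 / 0.01801 = 0.7468
β_Harlan = 0.01567 / 0.01801 = 0.8701
β_Talbot = 0.00708 / 0.01801 = 0.3931
β_Larkin = 0.02103 / 0.01801 = 1.1677
β_P = Σ w_i β_i = 0.04×0.7163 + 0.12×1.3498 + 0.30×0.7468 + 0.26×0.8701 + 0.19×0.3931 + 0.09×1.1677 = 0.8207

0.821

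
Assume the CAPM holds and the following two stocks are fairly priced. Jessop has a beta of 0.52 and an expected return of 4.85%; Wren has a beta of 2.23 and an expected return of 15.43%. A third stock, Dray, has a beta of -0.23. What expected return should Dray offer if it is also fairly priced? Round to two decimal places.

0.21%

MRP (SML slope) = (15.43% − 4.85%) / (2.23 − 0.52) = 10.58% / 1.71 = 6.1871%
R_f (intercept) = 4.85% − 0.52 × 6.1871% = 1.6327%
E(R_Dray) = R_f + β × MRP = 1.6327% + -0.23 × 6.1871% = 0.21%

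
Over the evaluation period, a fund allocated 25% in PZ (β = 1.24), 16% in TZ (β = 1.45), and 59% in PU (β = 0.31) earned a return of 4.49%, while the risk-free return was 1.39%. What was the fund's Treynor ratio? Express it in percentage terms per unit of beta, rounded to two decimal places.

4.28%

β_P = 0.25×1.24 + 0.16×1.45 + 0.59×0.31 = 0.7249
Treynor = (R_P − R_f) / β_P = (4.49% − 1.39%) / 0.7249 = 3.10% / 0.7249 = 4.28%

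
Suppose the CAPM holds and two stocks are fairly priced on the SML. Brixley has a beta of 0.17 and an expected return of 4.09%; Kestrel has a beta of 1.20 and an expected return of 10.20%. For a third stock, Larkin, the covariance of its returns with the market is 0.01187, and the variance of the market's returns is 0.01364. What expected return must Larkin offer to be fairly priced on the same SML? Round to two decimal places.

8.24%

MRP = (10.20% − 4.09%) / (1.20 − 0.17) = 5.9320%
R_f = 4.09% − 0.17 × 5.9320% = 3.0816%
β_Larkin = Cov / Var(R_m) = 0.01187 / 0.01364 = 0.8702
E(R_Larkin) = R_f + β × MRP = 3.0816% + 0.8702 × 5.9320% = 8.24%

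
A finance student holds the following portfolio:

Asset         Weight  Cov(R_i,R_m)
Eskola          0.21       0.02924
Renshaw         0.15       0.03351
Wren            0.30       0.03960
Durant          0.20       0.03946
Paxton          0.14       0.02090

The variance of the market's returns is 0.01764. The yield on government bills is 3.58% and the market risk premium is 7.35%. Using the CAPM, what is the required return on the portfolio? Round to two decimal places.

β_Eskola = 0.02924 / 0.01764 = 1.6576
β_Renshaw = 0.03351 / 0.01764 = 1.8997
β_Wren = 0.03960 / 0.01764 = 2.2449
β_Durant = 0.03946 / 0.01764 = 2.2370
β_Paxton = 0.02090 / 0.01764 = 1.1848
β_P = Σ w_i β_i = 0.21×1.6576 + 0.15×1.8997 + 0.30×2.2449 + 0.20×2.2370 + 0.14×1.1848 = 1.9198
E(R_P) = R_f + β_P × MRP = 3.58% + 1.9198 × 7.35% = 17.69%

17.69%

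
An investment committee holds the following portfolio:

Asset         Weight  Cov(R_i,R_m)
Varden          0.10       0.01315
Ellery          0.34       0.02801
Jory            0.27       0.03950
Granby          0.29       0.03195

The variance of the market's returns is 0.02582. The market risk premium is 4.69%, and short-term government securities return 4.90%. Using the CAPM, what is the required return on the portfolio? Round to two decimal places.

β_Varden = 0.01315 / 0.02582 = 0.5093
β_Ellery = 0.02801 / 0.02582 = 1.0848
β_Jory = 0.03950 / 0.02582 = 1.5298
β_Granby = 0.03195 / 0.02582 = 1.2374
β_P = Σ w_i β_i = 0.10×0.5093 + 0.34×1.0848 + 0.27×1.5298 + 0.29×1.2374 = 1.1917
E(R_P) = R_f + β_P × MRP = 4.90% + 1.1917 × 4.69% = 10.49%

10.49%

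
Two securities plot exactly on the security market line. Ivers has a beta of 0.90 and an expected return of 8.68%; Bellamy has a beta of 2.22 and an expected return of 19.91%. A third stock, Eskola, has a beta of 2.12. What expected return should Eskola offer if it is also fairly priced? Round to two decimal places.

19.06%

MRP (SML slope) = (19.91% − 8.68%) / (2.22 − 0.90) = 11.23% / 1.32 = 8.5076%
R_f (intercept) = 8.68% − 0.90 × 8.5076% = 1.0232%
E(R_Eskola) = R_f + β × MRP = 1.0232% + 2.12 × 8.5076% = 19.06%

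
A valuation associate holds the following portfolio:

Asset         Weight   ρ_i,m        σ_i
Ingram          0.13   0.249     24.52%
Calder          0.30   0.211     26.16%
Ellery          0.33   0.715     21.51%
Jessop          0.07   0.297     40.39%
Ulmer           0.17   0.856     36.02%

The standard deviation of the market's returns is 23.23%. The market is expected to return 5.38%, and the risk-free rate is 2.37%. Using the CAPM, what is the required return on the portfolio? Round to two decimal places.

β_Ingram = 0.249 × 24.52% / 23.23% = 0.2628
β_Calder = 0.211 × 26.16% / 23.23% = 0.2376
β_Ellery = 0.715 × 21.51% / 23.23% = 0.6621
β_Jessop = 0.297 × 40.39% / 23.23% = 0.5164
β_Ulmer = 0.856 × 36.02% / 23.23% = 1.3273
β_P = Σ w_i β_i = 0.13×0.2628 + 0.30×0.2376 + 0.33×0.6621 + 0.07×0.5164 + 0.17×1.3273 = 0.5857
MRP = 5.38% − 2.37% = 3.01%
E(R_P) = R_f + β_P × MRP = 2.37% + 0.5857 × 3.01% = 4.13%

4.13%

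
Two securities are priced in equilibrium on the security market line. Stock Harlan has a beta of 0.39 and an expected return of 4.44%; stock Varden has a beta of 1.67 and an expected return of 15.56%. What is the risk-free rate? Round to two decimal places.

Both satisfy E(R) = R_f + β·MRP, so the slope of the SML is
MRP = (15.56% − 4.44%) / (1.67 − 0.39) = 11.12% / 1.28 = 8.6875%
R_f = E(R_Harlan) − β_Harlan·MRP = 4.44% − 0.39 × 8.6875% = 1.0519%

1.05%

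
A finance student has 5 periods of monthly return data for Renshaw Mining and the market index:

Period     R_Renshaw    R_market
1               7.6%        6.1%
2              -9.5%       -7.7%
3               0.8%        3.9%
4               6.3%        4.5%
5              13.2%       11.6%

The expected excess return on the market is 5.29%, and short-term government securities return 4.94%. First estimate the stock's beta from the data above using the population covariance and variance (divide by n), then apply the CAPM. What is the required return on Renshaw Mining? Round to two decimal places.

11.23%

Mean R_i = (7.6 − 9.5 + 0.8 + 6.3 + 13.2) / 5 = 3.6800%
Mean R_m = (6.1 − 7.7 + 3.9 + 4.5 + 11.6) / 5 = 3.6800%
Σ(R_i − R̄_i)(R_m − R̄_m) = 236.3880  ⇒  Cov = 236.3880 / 5 = 47.2776
Σ(R_m − R̄_m)² = 198.8080  ⇒  Var(R_m) = 198.8080 / 5 = 39.7616
β = Cov / Var(R_m) = 47.2776 / 39.7616 = 1.1890
E(R) = R_f + β × MRP = 4.94% + 1.1890 × 5.29% = 11.23%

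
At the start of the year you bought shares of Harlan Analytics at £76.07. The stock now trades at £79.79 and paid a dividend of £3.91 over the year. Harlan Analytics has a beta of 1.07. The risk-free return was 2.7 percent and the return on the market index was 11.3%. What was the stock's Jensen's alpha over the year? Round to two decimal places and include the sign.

-1.87%

Realised HPR = (P1 + D1 − P0) / P0 = (79.79 + 3.91 − 76.07) / 76.07 = 7.63 / 76.07 = 10.0302%
MRP = 11.3% − 2.7% = 8.60%
CAPM required = R_f + β·MRP = 2.7% + 1.07 × 8.6% = 11.9020%
α = realised − required = 10.0302% − 11.9020% = -1.87%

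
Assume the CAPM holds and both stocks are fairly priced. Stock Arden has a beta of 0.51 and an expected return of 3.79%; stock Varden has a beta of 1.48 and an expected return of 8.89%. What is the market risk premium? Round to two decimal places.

Both satisfy E(R) = R_f + β·MRP, so the slope of the SML is
MRP = (8.89% − 3.79%) / (1.48 − 0.51) = 5.10% / 0.97 = 5.2577%

5.26%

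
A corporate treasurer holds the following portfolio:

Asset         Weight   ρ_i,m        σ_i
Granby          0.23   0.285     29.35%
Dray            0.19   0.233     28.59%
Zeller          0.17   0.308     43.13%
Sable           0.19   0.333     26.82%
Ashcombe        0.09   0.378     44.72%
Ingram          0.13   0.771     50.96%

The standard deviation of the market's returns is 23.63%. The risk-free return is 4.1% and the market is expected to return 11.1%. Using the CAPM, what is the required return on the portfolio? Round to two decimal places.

β_Granby = 0.285 × 29.35% / 23.63% = 0.3540
β_Dray = 0.233 × 28.59% / 23.63% = 0.2819
β_Zeller = 0.308 × 43.13% / 23.63% = 0.5622
β_Sable = 0.333 × 26.82% / 23.63% = 0.3780
β_Ashcombe = 0.378 × 44.72% / 23.63% = 0.7154
β_Ingram = 0.771 × 50.96% / 23.63% = 1.6627
β_P = Σ w_i β_i = 0.23×0.3540 + 0.19×0.2819 + 0.17×0.5622 + 0.19×0.3780 + 0.09×0.7154 + 0.13×1.6627 = 0.5829
MRP = 11.1% − 4.1% = 7.00%
E(R_P) = R_f + β_P × MRP = 4.1% + 0.5829 × 7.0% = 8.18%

8.18%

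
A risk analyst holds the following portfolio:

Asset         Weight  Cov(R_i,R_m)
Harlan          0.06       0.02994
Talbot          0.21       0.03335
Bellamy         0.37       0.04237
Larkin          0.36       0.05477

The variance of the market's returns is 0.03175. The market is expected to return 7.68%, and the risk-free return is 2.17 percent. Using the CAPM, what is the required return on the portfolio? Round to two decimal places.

β_Harlan = 0.02994 / 0.03175 = 0.9430
β_Talbot = 0.03335 / 0.03175 = 1.0504
β_Bellamy = 0.04237 / 0.03175 = 1.3345
β_Larkin = 0.05477 / 0.03175 = 1.7250
β_P = Σ w_i β_i = 0.06×0.9430 + 0.21×1.0504 + 0.37×1.3345 + 0.36×1.7250 = 1.3919
MRP = 7.68% − 2.17% = 5.51%
E(R_P) = R_f + β_P × MRP = 2.17% + 1.3919 × 5.51% = 9.84%

9.84%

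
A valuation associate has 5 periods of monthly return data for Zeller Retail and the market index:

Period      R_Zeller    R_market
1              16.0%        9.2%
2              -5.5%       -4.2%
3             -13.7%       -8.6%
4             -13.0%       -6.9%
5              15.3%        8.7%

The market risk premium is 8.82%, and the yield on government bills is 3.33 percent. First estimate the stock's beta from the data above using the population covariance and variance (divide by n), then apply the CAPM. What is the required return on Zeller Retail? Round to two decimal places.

18.40%

Mean R_i = (16.0 − 5.5 − 13.7 − 13.0 + 15.3) / 5 = -0.1800%
Mean R_m = (9.2 − 4.2 − 8.6 − 6.9 + 8.7) / 5 = -0.3600%
Σ(R_i − R̄_i)(R_m − R̄_m) = 510.6060  ⇒  Cov = 510.6060 / 5 = 102.1212
Σ(R_m − R̄_m)² = 298.8920  ⇒  Var(R_m) = 298.8920 / 5 = 59.7784
β = Cov / Var(R_m) = 102.1212 / 59.7784 = 1.7083
E(R) = R_f + β × MRP = 3.33% + 1.7083 × 8.82% = 18.40%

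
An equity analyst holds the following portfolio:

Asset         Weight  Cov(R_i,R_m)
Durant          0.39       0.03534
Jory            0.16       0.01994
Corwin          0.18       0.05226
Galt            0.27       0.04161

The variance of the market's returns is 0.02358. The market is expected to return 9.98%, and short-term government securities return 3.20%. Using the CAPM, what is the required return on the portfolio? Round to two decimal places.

β_Durant = 0.03534 / 0.02358 = 1.4987
β_Jory = 0.01994 / 0.02358 = 0.8456
β_Corwin = 0.05226 / 0.02358 = 2.2163
β_Galt = 0.04161 / 0.02358 = 1.7646
β_P = Σ w_i β_i = 0.39×1.4987 + 0.16×0.8456 + 0.18×2.2163 + 0.27×1.7646 = 1.5952
MRP = 9.98% − 3.20% = 6.78%
E(R_P) = R_f + β_P × MRP = 3.20% + 1.5952 × 6.78% = 14.02%

14.02%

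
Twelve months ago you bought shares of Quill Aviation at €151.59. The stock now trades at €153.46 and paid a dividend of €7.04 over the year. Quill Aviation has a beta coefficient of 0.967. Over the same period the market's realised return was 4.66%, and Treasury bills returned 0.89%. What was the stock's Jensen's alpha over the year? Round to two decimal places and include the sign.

Realised HPR = (P1 + D1 − P0) / P0 = (153.46 + 7.04 − 151.59) / 151.59 = 8.91 / 151.59 = 5.8777%
MRP = 4.66% − 0.89% = 3.77%
CAPM required = R_f + β·MRP = 0.89% + 0.967 × 3.77% = 4.53559%
α = realised − required = 5.8777% − 4.53559% = +1.34%

+1.34%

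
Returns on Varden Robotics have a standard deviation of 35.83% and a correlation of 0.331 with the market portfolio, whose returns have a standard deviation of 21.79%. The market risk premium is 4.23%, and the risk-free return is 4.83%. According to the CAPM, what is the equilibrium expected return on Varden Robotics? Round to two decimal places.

β = ρ × σ_i / σ_m = 0.331 × 35.83% / 21.79% = 0.5443
E(R) = 4.83% + 0.5443 × 4.23% = 7.13%

7.13%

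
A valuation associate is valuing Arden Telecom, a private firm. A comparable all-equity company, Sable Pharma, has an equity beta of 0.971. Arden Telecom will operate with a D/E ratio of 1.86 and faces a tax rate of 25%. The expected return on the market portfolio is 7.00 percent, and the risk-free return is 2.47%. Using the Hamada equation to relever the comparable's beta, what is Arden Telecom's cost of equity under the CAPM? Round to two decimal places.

13.00%

β_L = β_U × [1 + (1 − t)(D/E)] = 0.971 × [1 + (1 − 0.25) × 1.86]
    = 0.971 × [1 + 0.75 × 1.86] = 0.971 × 2.3950 = 2.3255
MRP = 7.00% − 2.47% = 4.53%
E(R) = R_f + β_L × MRP = 2.47% + 2.3255 × 4.53% = 13.00%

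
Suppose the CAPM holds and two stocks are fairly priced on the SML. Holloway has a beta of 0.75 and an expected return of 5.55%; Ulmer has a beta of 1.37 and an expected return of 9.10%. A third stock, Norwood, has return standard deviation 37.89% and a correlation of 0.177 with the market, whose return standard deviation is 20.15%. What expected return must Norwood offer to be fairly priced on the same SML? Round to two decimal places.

MRP = (9.10% − 5.55%) / (1.37 − 0.75) = 5.7258%
R_f = 5.55% − 0.75 × 5.7258% = 1.2557%
β_Norwood = ρ·σ_i/σ_m = 0.177 × 37.89 / 20.15 = 0.3328
E(R_Norwood) = R_f + β × MRP = 1.2557% + 0.3328 × 5.7258% = 3.16%

3.16%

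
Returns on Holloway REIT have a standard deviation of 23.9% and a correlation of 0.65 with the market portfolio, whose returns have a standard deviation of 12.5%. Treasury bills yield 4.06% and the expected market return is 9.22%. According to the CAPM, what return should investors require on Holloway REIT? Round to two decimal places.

β = ρ × σ_i / σ_m = 0.65 × 23.9% / 12.5% = 1.2428
MRP = 9.22% − 4.06% = 5.16%
E(R) = 4.06% + 1.2428 × 5.16% = 10.47%

10.47%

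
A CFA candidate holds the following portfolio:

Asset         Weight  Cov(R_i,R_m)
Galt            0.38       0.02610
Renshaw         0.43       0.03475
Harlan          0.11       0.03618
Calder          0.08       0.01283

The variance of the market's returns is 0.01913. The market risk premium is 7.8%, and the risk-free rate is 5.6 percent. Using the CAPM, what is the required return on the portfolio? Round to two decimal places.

β_Galt = 0.02610 / 0.01913 = 1.3643
β_Renshaw = 0.03475 / 0.01913 = 1.8165
β_Harlan = 0.03618 / 0.01913 = 1.8913
β_Calder = 0.01283 / 0.01913 = 0.6707
β_P = Σ w_i β_i = 0.38×1.3643 + 0.43×1.8165 + 0.11×1.8913 + 0.08×0.6707 = 1.5612
E(R_P) = R_f + β_P × MRP = 5.6% + 1.5612 × 7.8% = 17.78%

17.78%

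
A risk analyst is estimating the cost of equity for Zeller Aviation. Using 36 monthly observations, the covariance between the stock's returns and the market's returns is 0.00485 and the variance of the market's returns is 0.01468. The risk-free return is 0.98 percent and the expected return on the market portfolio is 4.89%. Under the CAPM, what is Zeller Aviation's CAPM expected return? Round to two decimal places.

β = Cov(R_i, R_m) / Var(R_m) = 0.00485 / 0.01468 = 0.3304
MRP = 4.89% − 0.98% = 3.91%
E(R) = R_f + β × MRP = 0.98% + 0.3304 × 3.91% = 2.27%

2.27%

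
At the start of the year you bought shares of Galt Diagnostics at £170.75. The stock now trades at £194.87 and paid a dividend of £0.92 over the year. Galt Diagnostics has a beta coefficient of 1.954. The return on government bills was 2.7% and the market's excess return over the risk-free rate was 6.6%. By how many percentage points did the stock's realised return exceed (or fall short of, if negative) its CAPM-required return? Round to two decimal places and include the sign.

-0.93%

Realised HPR = (P1 + D1 − P0) / P0 = (194.87 + 0.92 − 170.75) / 170.75 = 25.04 / 170.75 = 14.6647%
CAPM required = R_f + β·MRP = 2.7% + 1.954 × 6.6% = 15.5964%
α = realised − required = 14.6647% − 15.5964% = -0.93%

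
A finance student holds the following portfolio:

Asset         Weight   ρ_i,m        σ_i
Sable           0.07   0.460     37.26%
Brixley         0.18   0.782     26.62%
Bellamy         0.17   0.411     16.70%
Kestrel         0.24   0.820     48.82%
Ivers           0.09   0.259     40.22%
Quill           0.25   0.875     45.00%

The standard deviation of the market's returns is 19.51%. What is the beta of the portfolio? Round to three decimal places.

1.358

β_Sable = 0.460 × 37.26% / 19.51% = 0.8785
β_Brixley = 0.782 × 26.62% / 19.51% = 1.0670
β_Bellamy = 0.411 × 16.70% / 19.51% = 0.3518
β_Kestrel = 0.820 × 48.82% / 19.51% = 2.0519
β_Ivers = 0.259 × 40.22% / 19.51% = 0.5339
β_Quill = 0.875 × 45.00% / 19.51% = 2.0182
β_P = Σ w_i β_i = 0.07×0.8785 + 0.18×1.0670 + 0.17×0.3518 + 0.24×2.0519 + 0.09×0.5339 + 0.25×2.0182 = 1.3584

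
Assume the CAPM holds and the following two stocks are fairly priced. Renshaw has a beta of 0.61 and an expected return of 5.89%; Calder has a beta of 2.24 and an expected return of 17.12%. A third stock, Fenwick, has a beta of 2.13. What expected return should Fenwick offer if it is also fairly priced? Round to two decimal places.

MRP (SML slope) = (17.12% − 5.89%) / (2.24 − 0.61) = 11.23% / 1.63 = 6.8896%
R_f (intercept) = 5.89% − 0.61 × 6.8896% = 1.6873%
E(R_Fenwick) = R_f + β × MRP = 1.6873% + 2.13 × 6.8896% = 16.36%

16.36%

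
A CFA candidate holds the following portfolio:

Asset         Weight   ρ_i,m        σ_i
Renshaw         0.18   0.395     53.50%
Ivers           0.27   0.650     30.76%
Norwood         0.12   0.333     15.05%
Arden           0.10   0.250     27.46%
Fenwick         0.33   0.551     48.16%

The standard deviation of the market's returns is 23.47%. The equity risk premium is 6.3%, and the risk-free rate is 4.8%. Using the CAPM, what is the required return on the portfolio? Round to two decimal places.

β_Renshaw = 0.395 × 53.50% / 23.47% = 0.9004
β_Ivers = 0.650 × 30.76% / 23.47% = 0.8519
β_Norwood = 0.333 × 15.05% / 23.47% = 0.2135
β_Arden = 0.250 × 27.46% / 23.47% = 0.2925
β_Fenwick = 0.551 × 48.16% / 23.47% = 1.1306
β_P = Σ w_i β_i = 0.18×0.9004 + 0.27×0.8519 + 0.12×0.2135 + 0.10×0.2925 + 0.33×1.1306 = 0.8201
E(R_P) = R_f + β_P × MRP = 4.8% + 0.8201 × 6.3% = 9.97%

9.97%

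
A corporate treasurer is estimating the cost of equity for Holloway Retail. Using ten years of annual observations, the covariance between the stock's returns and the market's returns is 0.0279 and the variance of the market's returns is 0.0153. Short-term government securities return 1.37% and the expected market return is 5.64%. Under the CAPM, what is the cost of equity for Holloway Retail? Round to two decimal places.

9.16%

β = Cov(R_i, R_m) / Var(R_m) = 0.0279 / 0.0153 = 1.8235
MRP = 5.64% − 1.37% = 4.27%
E(R) = R_f + β × MRP = 1.37% + 1.8235 × 4.27% = 9.16%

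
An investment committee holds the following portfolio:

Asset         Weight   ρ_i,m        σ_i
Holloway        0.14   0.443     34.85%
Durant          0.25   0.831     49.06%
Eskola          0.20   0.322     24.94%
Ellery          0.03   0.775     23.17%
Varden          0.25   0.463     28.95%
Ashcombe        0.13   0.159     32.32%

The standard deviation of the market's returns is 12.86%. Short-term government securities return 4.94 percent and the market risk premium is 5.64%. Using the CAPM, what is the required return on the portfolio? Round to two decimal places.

β_Holloway = 0.443 × 34.85% / 12.86% = 1.2005
β_Durant = 0.831 × 49.06% / 12.86% = 3.1702
β_Eskola = 0.322 × 24.94% / 12.86% = 0.6245
β_Ellery = 0.775 × 23.17% / 12.86% = 1.3963
β_Varden = 0.463 × 28.95% / 12.86% = 1.0423
β_Ashcombe = 0.159 × 32.32% / 12.86% = 0.3996
β_P = Σ w_i β_i = 0.14×1.2005 + 0.25×3.1702 + 0.20×0.6245 + 0.03×1.3963 + 0.25×1.0423 + 0.13×0.3996 = 1.4399
E(R_P) = R_f + β_P × MRP = 4.94% + 1.4399 × 5.64% = 13.06%

13.06%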